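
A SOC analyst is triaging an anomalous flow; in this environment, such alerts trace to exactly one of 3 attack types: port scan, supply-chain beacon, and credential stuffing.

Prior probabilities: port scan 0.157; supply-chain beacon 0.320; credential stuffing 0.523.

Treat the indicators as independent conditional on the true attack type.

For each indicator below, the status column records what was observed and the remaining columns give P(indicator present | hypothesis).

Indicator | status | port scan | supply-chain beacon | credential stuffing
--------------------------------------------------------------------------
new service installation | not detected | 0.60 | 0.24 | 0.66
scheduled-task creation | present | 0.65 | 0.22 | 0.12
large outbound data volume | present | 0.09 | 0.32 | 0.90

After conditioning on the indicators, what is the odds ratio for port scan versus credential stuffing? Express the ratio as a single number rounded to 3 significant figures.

Unnormalized posterior weight (prior times the indicator likelihoods) for each of the two hypotheses (using 1 − P(present | H) for each absent indicator):
  port scan: 0.157 × (1 − 0.60) × 0.65 × 0.09 = 0.0036738
  credential stuffing: 0.523 × (1 − 0.66) × 0.12 × 0.90 = 0.019205
Posterior odds = 0.0036738 / 0.019205 ≈ 0.191.

0.191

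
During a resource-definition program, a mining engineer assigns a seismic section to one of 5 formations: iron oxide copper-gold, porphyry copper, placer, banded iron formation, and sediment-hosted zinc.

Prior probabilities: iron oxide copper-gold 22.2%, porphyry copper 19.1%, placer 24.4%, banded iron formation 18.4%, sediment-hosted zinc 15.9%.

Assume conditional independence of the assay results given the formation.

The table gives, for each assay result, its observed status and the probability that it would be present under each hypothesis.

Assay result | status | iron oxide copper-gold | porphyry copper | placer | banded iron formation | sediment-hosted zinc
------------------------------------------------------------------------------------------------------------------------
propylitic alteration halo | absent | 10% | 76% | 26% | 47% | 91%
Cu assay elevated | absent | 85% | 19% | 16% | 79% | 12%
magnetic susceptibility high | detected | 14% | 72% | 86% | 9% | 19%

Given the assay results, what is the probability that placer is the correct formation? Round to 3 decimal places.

By Bayes' rule with conditional independence, the unnormalized weight for each hypothesis is prior × ∏ likelihoods (using 1 − P(present | H) for each absent assay result):
  iron oxide copper-gold: 0.222 × (1 − 0.10) × (1 − 0.85) × 0.14 = 0.0041958
  porphyry copper: 0.191 × (1 − 0.76) × (1 − 0.19) × 0.72 = 0.026734
  placer: 0.244 × (1 − 0.26) × (1 − 0.16) × 0.86 = 0.13044
  banded iron formation: 0.184 × (1 − 0.47) × (1 − 0.79) × 0.09 = 0.0018431
  sediment-hosted zinc: 0.159 × (1 − 0.91) × (1 − 0.12) × 0.19 = 0.0023926
The unnormalized weights sum to 0.1656.
P(placer | evidence) = 0.13044 / 0.1656 ≈ 0.788.

0.788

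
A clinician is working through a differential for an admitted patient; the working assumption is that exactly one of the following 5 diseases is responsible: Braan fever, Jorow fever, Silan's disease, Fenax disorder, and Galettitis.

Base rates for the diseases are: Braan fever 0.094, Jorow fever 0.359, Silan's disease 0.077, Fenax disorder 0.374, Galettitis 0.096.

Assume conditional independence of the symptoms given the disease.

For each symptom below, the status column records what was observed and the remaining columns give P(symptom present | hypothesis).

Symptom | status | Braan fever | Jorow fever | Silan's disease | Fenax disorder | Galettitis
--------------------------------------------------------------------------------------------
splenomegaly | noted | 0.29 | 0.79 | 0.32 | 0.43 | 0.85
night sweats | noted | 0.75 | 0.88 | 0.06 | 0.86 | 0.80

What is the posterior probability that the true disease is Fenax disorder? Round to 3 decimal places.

By Bayes' rule with conditional independence, the unnormalized weight for each hypothesis is prior × ∏ likelihoods:
  Braan fever: 0.094 × 0.29 × 0.75 = 0.020445
  Jorow fever: 0.359 × 0.79 × 0.88 = 0.24958
  Silan's disease: 0.077 × 0.32 × 0.06 = 0.0014784
  Fenax disorder: 0.374 × 0.43 × 0.86 = 0.13831
  Galettitis: 0.096 × 0.85 × 0.80 = 0.06528
Normalizing constant Z = 0.020445 + 0.24958 + 0.0014784 + 0.13831 + 0.06528 = 0.47509.
P(Fenax disorder | evidence) = 0.13831 / 0.47509 ≈ 0.291.

0.291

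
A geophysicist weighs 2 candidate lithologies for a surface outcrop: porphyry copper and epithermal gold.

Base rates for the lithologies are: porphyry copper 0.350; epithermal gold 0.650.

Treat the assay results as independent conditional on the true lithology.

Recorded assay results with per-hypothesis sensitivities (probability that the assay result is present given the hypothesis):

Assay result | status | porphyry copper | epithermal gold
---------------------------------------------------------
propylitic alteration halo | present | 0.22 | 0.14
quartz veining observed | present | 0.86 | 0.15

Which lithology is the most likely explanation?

porphyry copper

Multiply each prior by the joint likelihood of the assay result pattern:
  porphyry copper: 0.350 × 0.22 × 0.86 = 0.06622
  epithermal gold: 0.650 × 0.14 × 0.15 = 0.01365
Normalizing constant Z = 0.06622 + 0.01365 = 0.07987.
P(porphyry copper | evidence) ≈ 0.06622 / 0.07987 ≈ 0.829
P(epithermal gold | evidence) ≈ 0.01365 / 0.07987 ≈ 0.171
The largest is 0.829, so porphyry copper is most probable.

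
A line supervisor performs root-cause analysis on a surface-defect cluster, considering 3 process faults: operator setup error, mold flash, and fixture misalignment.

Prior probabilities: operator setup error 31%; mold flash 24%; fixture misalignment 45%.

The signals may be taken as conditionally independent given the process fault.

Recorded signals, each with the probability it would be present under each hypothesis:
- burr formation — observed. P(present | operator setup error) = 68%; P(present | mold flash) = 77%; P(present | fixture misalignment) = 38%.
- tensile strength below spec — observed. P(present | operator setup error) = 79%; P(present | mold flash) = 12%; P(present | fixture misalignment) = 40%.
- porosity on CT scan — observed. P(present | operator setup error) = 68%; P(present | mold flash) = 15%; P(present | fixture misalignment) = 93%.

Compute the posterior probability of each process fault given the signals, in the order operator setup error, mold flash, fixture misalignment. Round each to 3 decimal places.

0.628, 0.018, 0.353

By Bayes' rule with conditional independence, the unnormalized weight for each hypothesis is prior × ∏ likelihoods:
  operator setup error: 0.31 × 0.68 × 0.79 × 0.68 = 0.11324
  mold flash: 0.24 × 0.77 × 0.12 × 0.15 = 0.0033264
  fixture misalignment: 0.45 × 0.38 × 0.40 × 0.93 = 0.063612
Normalizing constant Z = 0.11324 + 0.0033264 + 0.063612 = 0.18018.
P(operator setup error | evidence) = 0.11324 / 0.18018 ≈ 0.628
P(mold flash | evidence) = 0.0033264 / 0.18018 ≈ 0.018
P(fixture misalignment | evidence) = 0.063612 / 0.18018 ≈ 0.353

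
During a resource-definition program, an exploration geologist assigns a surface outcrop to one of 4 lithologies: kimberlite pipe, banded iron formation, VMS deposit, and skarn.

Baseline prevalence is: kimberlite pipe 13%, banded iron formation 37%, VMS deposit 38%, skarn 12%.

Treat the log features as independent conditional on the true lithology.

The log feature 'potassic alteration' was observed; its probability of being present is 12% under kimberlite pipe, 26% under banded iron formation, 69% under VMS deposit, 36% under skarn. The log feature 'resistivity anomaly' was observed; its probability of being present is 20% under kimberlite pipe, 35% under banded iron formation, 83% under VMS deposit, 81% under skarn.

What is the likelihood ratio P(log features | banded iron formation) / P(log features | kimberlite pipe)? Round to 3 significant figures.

3.79

Joint likelihood of the log feature pattern under each hypothesis:
  banded iron formation: 0.26 × 0.35 = 0.091
  kimberlite pipe: 0.12 × 0.20 = 0.024
Bayes factor = 0.091 / 0.024 ≈ 3.79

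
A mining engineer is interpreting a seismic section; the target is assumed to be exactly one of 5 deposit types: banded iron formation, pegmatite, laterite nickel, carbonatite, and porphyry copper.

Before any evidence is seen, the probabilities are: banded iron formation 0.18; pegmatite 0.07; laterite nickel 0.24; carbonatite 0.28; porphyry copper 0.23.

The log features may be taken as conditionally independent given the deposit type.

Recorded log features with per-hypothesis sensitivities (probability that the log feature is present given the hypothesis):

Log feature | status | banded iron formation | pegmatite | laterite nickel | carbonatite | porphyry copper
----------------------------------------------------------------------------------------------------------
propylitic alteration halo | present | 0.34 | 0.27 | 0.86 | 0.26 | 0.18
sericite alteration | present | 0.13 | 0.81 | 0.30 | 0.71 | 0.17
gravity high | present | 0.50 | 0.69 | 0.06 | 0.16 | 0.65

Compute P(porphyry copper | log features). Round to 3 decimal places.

Multiply each prior by the joint likelihood of the log feature pattern:
  banded iron formation: 0.18 × 0.34 × 0.13 × 0.50 = 0.003978
  pegmatite: 0.07 × 0.27 × 0.81 × 0.69 = 0.010563
  laterite nickel: 0.24 × 0.86 × 0.30 × 0.06 = 0.0037152
  carbonatite: 0.28 × 0.26 × 0.71 × 0.16 = 0.0082701
  porphyry copper: 0.23 × 0.18 × 0.17 × 0.65 = 0.0045747
Normalizing constant Z = 0.003978 + 0.010563 + 0.0037152 + 0.0082701 + 0.0045747 = 0.031101.
P(porphyry copper | evidence) = 0.0045747 / 0.031101 ≈ 0.147.

0.147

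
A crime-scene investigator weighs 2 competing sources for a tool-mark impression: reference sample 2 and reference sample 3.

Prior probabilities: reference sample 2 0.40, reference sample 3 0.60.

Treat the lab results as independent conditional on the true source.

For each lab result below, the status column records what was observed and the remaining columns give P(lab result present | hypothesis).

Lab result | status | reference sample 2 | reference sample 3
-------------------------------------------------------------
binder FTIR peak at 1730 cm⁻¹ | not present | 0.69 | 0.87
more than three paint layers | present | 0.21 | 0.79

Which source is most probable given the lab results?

reference sample 3

By Bayes' rule with conditional independence, the unnormalized weight for each hypothesis is prior × ∏ likelihoods (using 1 − P(present | H) for each absent lab result):
  reference sample 2: 0.40 × (1 − 0.69) × 0.21 = 0.02604
  reference sample 3: 0.60 × (1 − 0.87) × 0.79 = 0.06162
Marginal likelihood of the evidence = 0.08766.
P(reference sample 2 | evidence) ≈ 0.02604 / 0.08766 ≈ 0.297
P(reference sample 3 | evidence) ≈ 0.06162 / 0.08766 ≈ 0.703
The largest is 0.703, so reference sample 3 is most probable.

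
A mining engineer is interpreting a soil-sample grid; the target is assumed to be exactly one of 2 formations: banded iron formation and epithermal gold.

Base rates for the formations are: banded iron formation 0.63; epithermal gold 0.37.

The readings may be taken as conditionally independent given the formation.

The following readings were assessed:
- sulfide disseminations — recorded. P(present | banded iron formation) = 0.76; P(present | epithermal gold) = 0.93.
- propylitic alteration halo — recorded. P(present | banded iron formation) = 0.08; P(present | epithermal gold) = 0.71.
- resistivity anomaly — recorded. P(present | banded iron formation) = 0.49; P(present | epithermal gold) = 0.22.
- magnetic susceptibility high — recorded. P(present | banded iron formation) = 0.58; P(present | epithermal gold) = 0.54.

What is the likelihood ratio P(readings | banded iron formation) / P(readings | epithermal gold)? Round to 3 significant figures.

Take the product of per-reading likelihoods under each hypothesis, then divide.
  banded iron formation: 0.76 × 0.08 × 0.49 × 0.58 = 0.017279
  epithermal gold: 0.93 × 0.71 × 0.22 × 0.54 = 0.078444
Bayes factor = 0.017279 / 0.078444 ≈ 0.220

0.220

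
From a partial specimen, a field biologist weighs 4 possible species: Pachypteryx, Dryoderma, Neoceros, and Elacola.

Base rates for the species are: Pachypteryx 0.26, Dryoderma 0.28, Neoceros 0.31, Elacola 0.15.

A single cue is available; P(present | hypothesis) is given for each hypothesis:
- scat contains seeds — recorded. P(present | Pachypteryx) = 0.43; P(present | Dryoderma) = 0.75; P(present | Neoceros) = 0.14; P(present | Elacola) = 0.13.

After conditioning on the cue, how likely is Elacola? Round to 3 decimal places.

Multiply each prior by the likelihood of the cue:
  Pachypteryx: 0.26 × 0.43 = 0.1118
  Dryoderma: 0.28 × 0.75 = 0.21
  Neoceros: 0.31 × 0.14 = 0.0434
  Elacola: 0.15 × 0.13 = 0.0195
Normalizing constant Z = 0.1118 + 0.21 + 0.0434 + 0.0195 = 0.3847.
P(Elacola | evidence) = 0.0195 / 0.3847 ≈ 0.051.

0.051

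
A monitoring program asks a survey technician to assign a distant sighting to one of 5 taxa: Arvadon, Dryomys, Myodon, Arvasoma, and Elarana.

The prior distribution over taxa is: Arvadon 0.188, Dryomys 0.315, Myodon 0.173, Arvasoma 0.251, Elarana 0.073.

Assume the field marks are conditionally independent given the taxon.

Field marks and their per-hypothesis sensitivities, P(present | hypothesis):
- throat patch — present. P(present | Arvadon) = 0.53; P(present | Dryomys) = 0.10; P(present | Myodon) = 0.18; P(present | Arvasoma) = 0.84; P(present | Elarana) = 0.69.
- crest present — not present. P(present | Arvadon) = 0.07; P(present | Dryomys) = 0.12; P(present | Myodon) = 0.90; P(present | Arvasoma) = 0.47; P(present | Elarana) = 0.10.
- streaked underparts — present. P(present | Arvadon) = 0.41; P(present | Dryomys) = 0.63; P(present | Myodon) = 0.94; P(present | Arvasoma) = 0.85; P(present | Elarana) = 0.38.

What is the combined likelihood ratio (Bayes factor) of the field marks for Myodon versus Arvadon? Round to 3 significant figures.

0.0837

The Bayes factor is the ratio of the joint likelihoods of the field mark pattern under the two hypotheses (using 1 − P(present | H) for each absent field mark).
  Myodon: 0.18 × (1 − 0.90) × 0.94 = 0.01692
  Arvadon: 0.53 × (1 − 0.07) × 0.41 = 0.20209
Bayes factor = 0.01692 / 0.20209 ≈ 0.0837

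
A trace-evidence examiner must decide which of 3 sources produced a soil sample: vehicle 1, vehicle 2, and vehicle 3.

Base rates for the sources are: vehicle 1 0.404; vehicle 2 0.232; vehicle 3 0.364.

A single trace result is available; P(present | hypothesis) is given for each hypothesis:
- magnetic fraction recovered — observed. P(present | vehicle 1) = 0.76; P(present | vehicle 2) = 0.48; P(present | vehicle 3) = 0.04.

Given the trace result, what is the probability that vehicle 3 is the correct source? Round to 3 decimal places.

0.034

Multiply each prior by the likelihood of the trace result:
  vehicle 1: 0.404 × 0.76 = 0.30704
  vehicle 2: 0.232 × 0.48 = 0.11136
  vehicle 3: 0.364 × 0.04 = 0.01456
Marginal likelihood of the evidence = 0.43296.
P(vehicle 3 | evidence) = 0.01456 / 0.43296 ≈ 0.034.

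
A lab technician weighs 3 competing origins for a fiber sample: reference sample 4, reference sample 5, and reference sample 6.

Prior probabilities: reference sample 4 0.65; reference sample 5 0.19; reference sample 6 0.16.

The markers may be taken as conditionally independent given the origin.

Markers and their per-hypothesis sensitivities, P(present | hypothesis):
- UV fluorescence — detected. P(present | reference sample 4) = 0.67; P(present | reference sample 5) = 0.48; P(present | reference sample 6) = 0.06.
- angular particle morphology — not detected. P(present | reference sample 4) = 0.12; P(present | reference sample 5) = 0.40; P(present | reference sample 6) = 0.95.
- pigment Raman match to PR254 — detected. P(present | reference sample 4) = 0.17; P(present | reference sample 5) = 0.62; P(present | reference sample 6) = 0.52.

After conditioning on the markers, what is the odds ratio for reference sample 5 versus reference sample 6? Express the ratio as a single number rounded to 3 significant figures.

136

Unnormalized posterior weight (prior times the marker likelihoods) for each of the two hypotheses (using 1 − P(present | H) for each absent marker):
  reference sample 5: 0.19 × 0.48 × (1 − 0.40) × 0.62 = 0.033926
  reference sample 6: 0.16 × 0.06 × (1 − 0.95) × 0.52 = 0.0002496
Posterior odds = 0.033926 / 0.0002496 ≈ 136.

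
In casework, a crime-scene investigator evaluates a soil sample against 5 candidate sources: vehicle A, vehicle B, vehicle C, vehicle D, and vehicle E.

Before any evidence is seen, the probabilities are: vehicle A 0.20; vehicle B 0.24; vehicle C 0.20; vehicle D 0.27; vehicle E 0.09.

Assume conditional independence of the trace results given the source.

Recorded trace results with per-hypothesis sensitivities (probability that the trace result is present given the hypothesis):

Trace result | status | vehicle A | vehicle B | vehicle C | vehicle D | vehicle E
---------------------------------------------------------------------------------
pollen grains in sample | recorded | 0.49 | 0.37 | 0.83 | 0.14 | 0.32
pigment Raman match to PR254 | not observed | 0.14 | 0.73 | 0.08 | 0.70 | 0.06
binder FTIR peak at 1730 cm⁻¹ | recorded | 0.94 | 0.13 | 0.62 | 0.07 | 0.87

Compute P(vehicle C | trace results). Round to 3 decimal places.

0.470

By Bayes' rule with conditional independence, the unnormalized weight for each hypothesis is prior × ∏ likelihoods (using 1 − P(present | H) for each absent trace result):
  vehicle A: 0.20 × 0.49 × (1 − 0.14) × 0.94 = 0.079223
  vehicle B: 0.24 × 0.37 × (1 − 0.73) × 0.13 = 0.0031169
  vehicle C: 0.20 × 0.83 × (1 − 0.08) × 0.62 = 0.094686
  vehicle D: 0.27 × 0.14 × (1 − 0.70) × 0.07 = 0.0007938
  vehicle E: 0.09 × 0.32 × (1 − 0.06) × 0.87 = 0.023553
Normalizing constant Z = 0.079223 + 0.0031169 + 0.094686 + 0.0007938 + 0.023553 = 0.20137.
P(vehicle C | evidence) = 0.094686 / 0.20137 ≈ 0.470.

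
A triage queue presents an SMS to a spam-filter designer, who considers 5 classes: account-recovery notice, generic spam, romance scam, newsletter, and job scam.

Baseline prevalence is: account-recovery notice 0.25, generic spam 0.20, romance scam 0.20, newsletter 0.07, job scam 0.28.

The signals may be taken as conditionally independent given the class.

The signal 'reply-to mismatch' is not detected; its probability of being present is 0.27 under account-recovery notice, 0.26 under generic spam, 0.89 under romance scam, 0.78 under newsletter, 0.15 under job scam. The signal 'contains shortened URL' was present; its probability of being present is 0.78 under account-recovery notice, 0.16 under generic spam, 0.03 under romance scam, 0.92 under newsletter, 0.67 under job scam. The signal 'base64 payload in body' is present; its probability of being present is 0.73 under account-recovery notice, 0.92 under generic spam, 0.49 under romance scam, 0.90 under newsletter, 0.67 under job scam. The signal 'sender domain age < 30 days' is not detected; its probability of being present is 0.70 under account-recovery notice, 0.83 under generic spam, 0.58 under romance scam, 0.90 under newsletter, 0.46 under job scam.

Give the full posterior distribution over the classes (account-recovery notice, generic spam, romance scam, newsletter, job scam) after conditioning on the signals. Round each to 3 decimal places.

By Bayes' rule with conditional independence, the unnormalized weight for each hypothesis is prior × ∏ likelihoods (using 1 − P(present | H) for each absent signal):
  account-recovery notice: 0.25 × (1 − 0.27) × 0.78 × 0.73 × (1 − 0.70) = 0.031175
  generic spam: 0.20 × (1 − 0.26) × 0.16 × 0.92 × (1 − 0.83) = 0.0037036
  romance scam: 0.20 × (1 − 0.89) × 0.03 × 0.49 × (1 − 0.58) = 0.00013583
  newsletter: 0.07 × (1 − 0.78) × 0.92 × 0.90 × (1 − 0.90) = 0.0012751
  job scam: 0.28 × (1 − 0.15) × 0.67 × 0.67 × (1 − 0.46) = 0.057693
Normalizing constant Z = 0.031175 + 0.0037036 + 0.00013583 + 0.0012751 + 0.057693 = 0.093982.
P(account-recovery notice | evidence) = 0.031175 / 0.093982 ≈ 0.332
P(generic spam | evidence) = 0.0037036 / 0.093982 ≈ 0.039
P(romance scam | evidence) = 0.00013583 / 0.093982 ≈ 0.001
P(newsletter | evidence) = 0.0012751 / 0.093982 ≈ 0.014
P(job scam | evidence) = 0.057693 / 0.093982 ≈ 0.614

0.332, 0.039, 0.001, 0.014, 0.614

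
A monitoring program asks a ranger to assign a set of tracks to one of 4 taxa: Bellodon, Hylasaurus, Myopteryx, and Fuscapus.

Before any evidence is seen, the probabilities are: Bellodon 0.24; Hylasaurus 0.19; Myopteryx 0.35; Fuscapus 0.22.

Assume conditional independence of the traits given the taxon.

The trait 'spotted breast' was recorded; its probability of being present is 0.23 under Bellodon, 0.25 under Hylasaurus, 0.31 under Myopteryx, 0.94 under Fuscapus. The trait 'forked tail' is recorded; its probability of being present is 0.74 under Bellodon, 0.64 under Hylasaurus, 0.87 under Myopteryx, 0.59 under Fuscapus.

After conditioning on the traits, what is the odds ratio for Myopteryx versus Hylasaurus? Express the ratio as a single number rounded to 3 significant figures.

Unnormalized posterior weight (prior times the trait likelihoods) for each of the two hypotheses:
  Myopteryx: 0.35 × 0.31 × 0.87 = 0.094395
  Hylasaurus: 0.19 × 0.25 × 0.64 = 0.0304
Posterior odds = 0.094395 / 0.0304 ≈ 3.11.

3.11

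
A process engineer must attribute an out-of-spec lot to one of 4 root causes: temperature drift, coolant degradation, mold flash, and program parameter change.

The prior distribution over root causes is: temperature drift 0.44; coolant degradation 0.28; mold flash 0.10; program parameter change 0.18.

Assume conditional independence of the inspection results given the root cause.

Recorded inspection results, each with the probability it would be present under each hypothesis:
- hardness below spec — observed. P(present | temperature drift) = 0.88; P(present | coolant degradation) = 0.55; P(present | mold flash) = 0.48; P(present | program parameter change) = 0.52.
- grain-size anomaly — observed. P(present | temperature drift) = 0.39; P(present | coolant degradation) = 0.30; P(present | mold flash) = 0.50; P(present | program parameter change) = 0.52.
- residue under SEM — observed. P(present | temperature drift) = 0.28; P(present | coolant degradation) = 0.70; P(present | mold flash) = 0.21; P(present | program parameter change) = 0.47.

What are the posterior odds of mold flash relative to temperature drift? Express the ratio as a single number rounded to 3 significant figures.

Posterior odds equal prior odds times the likelihood ratio; only the two competing hypotheses matter.
  mold flash: 0.10 × 0.48 × 0.50 × 0.21 = 0.00504
  temperature drift: 0.44 × 0.88 × 0.39 × 0.28 = 0.042282
Odds(mold flash : temperature drift) = 0.00504 / 0.042282 ≈ 0.119.

0.119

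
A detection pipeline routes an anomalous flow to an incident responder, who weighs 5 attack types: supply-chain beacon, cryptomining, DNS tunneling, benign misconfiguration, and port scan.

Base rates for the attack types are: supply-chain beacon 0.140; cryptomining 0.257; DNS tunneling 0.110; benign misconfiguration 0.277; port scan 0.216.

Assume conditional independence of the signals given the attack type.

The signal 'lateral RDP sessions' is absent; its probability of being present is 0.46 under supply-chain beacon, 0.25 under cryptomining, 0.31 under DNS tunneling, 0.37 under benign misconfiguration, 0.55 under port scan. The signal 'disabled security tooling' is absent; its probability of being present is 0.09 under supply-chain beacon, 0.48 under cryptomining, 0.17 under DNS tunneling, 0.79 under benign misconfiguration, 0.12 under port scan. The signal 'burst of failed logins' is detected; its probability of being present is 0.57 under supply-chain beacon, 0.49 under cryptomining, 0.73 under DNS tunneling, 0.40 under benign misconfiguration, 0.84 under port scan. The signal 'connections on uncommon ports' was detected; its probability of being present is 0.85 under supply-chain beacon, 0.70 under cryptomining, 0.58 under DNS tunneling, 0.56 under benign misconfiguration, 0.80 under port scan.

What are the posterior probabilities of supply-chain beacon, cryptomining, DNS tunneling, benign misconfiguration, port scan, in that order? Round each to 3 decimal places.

0.208, 0.215, 0.167, 0.051, 0.359

For each hypothesis, the unnormalized posterior weight is prior × product of the signal likelihoods (using 1 − P(present | H) for each absent signal):
  supply-chain beacon: 0.140 × (1 − 0.46) × (1 − 0.09) × 0.57 × 0.85 = 0.033332
  cryptomining: 0.257 × (1 − 0.25) × (1 − 0.48) × 0.49 × 0.70 = 0.034379
  DNS tunneling: 0.110 × (1 − 0.31) × (1 − 0.17) × 0.73 × 0.58 = 0.026673
  benign misconfiguration: 0.277 × (1 − 0.37) × (1 − 0.79) × 0.40 × 0.56 = 0.008209
  port scan: 0.216 × (1 − 0.55) × (1 − 0.12) × 0.84 × 0.80 = 0.05748
Normalizing constant Z = 0.033332 + 0.034379 + 0.026673 + 0.008209 + 0.05748 = 0.16007.
P(supply-chain beacon | evidence) = 0.033332 / 0.16007 ≈ 0.208
P(cryptomining | evidence) = 0.034379 / 0.16007 ≈ 0.215
P(DNS tunneling | evidence) = 0.026673 / 0.16007 ≈ 0.167
P(benign misconfiguration | evidence) = 0.008209 / 0.16007 ≈ 0.051
P(port scan | evidence) = 0.05748 / 0.16007 ≈ 0.359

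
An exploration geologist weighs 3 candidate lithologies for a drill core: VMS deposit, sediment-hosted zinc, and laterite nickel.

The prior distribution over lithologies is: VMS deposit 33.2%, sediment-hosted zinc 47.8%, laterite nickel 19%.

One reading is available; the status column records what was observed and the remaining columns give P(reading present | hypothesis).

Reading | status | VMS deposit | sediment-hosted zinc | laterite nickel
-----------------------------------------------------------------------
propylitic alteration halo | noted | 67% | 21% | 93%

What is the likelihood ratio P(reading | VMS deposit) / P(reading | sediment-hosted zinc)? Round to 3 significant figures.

3.19

Likelihood of this reading under each hypothesis:
  VMS deposit: 0.67
  sediment-hosted zinc: 0.21
Bayes factor = 0.67 / 0.21 ≈ 3.19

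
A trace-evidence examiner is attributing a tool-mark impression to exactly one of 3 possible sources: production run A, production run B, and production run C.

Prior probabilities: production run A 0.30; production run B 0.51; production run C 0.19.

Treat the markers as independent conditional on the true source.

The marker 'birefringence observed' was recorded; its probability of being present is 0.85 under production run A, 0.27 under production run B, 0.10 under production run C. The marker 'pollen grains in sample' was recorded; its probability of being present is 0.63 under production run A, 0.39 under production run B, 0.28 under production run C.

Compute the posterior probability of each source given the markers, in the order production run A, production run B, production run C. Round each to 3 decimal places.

0.731, 0.244, 0.024

For each hypothesis, the unnormalized posterior weight is prior × product of the marker likelihoods:
  production run A: 0.30 × 0.85 × 0.63 = 0.16065
  production run B: 0.51 × 0.27 × 0.39 = 0.053703
  production run C: 0.19 × 0.10 × 0.28 = 0.00532
The unnormalized weights sum to 0.21967.
P(production run A | evidence) = 0.16065 / 0.21967 ≈ 0.731
P(production run B | evidence) = 0.053703 / 0.21967 ≈ 0.244
P(production run C | evidence) = 0.00532 / 0.21967 ≈ 0.024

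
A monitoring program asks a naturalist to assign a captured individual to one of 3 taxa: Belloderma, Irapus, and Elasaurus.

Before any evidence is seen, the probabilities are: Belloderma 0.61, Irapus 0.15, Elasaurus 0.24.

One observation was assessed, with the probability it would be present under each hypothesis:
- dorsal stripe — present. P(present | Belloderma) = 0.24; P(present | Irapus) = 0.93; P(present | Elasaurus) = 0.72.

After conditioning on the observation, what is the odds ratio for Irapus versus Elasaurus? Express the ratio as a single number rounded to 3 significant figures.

0.807

Unnormalized posterior weight (prior times the observation likelihood) for each of the two hypotheses:
  Irapus: 0.15 × 0.93 = 0.1395
  Elasaurus: 0.24 × 0.72 = 0.1728
Posterior odds = 0.1395 / 0.1728 ≈ 0.807.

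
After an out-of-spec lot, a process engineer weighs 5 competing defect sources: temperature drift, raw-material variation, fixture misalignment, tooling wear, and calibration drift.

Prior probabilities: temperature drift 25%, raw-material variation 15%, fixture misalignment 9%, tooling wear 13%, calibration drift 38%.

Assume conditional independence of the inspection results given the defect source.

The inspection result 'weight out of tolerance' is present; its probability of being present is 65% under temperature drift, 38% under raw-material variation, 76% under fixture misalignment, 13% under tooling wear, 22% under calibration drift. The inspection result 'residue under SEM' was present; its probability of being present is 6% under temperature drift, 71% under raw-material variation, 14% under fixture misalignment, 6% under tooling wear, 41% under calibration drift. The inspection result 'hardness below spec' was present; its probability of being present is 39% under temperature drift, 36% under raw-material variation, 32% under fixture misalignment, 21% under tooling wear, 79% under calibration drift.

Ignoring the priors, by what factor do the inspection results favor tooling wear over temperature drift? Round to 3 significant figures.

Joint likelihood of the inspection result pattern under each hypothesis:
  tooling wear: 0.13 × 0.06 × 0.21 = 0.001638
  temperature drift: 0.65 × 0.06 × 0.39 = 0.01521
Bayes factor = 0.001638 / 0.01521 ≈ 0.108

0.108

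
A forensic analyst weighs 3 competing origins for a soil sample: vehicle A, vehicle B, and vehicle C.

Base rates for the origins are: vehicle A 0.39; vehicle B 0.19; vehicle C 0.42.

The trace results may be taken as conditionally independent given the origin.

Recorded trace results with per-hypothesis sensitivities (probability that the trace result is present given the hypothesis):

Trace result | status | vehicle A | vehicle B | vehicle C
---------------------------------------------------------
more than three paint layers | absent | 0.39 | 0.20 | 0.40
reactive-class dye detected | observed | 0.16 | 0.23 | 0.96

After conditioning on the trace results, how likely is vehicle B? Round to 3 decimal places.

0.111

For each hypothesis, the unnormalized posterior weight is prior × product of the trace result likelihoods (using 1 − P(present | H) for each absent trace result):
  vehicle A: 0.39 × (1 − 0.39) × 0.16 = 0.038064
  vehicle B: 0.19 × (1 − 0.20) × 0.23 = 0.03496
  vehicle C: 0.42 × (1 − 0.40) × 0.96 = 0.24192
Normalizing constant Z = 0.038064 + 0.03496 + 0.24192 = 0.31494.
P(vehicle B | evidence) = 0.03496 / 0.31494 ≈ 0.111.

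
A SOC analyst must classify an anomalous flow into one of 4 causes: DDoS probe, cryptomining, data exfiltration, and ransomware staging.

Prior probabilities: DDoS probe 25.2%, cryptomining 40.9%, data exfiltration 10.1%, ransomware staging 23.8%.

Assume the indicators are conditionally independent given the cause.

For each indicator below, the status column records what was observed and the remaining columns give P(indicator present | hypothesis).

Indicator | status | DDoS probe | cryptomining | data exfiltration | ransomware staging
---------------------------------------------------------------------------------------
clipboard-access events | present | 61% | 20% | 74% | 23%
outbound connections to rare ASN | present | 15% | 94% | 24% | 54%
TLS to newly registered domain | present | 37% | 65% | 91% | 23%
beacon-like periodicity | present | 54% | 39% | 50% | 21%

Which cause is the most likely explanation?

cryptomining

Multiply each prior by the joint likelihood of the indicator pattern:
  DDoS probe: 0.252 × 0.61 × 0.15 × 0.37 × 0.54 = 0.004607
  cryptomining: 0.409 × 0.20 × 0.94 × 0.65 × 0.39 = 0.019492
  data exfiltration: 0.101 × 0.74 × 0.24 × 0.91 × 0.50 = 0.0081616
  ransomware staging: 0.238 × 0.23 × 0.54 × 0.23 × 0.21 = 0.0014277
Normalizing constant Z = 0.004607 + 0.019492 + 0.0081616 + 0.0014277 = 0.033688.
P(DDoS probe | evidence) ≈ 0.004607 / 0.033688 ≈ 0.137
P(cryptomining | evidence) ≈ 0.019492 / 0.033688 ≈ 0.579
P(data exfiltration | evidence) ≈ 0.0081616 / 0.033688 ≈ 0.242
P(ransomware staging | evidence) ≈ 0.0014277 / 0.033688 ≈ 0.042
The largest is 0.579, so cryptomining is most probable.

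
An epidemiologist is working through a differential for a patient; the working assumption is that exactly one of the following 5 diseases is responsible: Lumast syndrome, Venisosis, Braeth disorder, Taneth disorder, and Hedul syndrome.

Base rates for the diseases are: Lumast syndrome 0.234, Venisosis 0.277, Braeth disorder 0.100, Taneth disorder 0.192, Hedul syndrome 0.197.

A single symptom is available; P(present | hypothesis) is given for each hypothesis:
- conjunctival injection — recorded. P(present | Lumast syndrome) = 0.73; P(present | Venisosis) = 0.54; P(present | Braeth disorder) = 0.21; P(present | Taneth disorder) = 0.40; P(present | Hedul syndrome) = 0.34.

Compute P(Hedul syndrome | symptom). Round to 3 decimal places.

Multiply each prior by the likelihood of the symptom:
  Lumast syndrome: 0.234 × 0.73 = 0.17082
  Venisosis: 0.277 × 0.54 = 0.14958
  Braeth disorder: 0.100 × 0.21 = 0.021
  Taneth disorder: 0.192 × 0.40 = 0.0768
  Hedul syndrome: 0.197 × 0.34 = 0.06698
The unnormalized weights sum to 0.48518.
P(Hedul syndrome | evidence) = 0.06698 / 0.48518 ≈ 0.138.

0.138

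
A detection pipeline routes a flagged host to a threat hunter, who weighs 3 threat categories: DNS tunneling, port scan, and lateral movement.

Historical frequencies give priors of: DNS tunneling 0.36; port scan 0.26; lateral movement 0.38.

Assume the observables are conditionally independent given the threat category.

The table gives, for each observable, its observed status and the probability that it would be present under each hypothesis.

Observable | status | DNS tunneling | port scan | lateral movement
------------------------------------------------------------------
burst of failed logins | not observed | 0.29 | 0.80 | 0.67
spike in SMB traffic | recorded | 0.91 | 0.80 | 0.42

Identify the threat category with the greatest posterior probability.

DNS tunneling

Multiply each prior by the joint likelihood of the observable pattern (using 1 − P(present | H) for each absent observable):
  DNS tunneling: 0.36 × (1 − 0.29) × 0.91 = 0.2326
  port scan: 0.26 × (1 − 0.80) × 0.80 = 0.0416
  lateral movement: 0.38 × (1 − 0.67) × 0.42 = 0.052668
Normalizing constant Z = 0.2326 + 0.0416 + 0.052668 = 0.32686.
P(DNS tunneling | evidence) ≈ 0.2326 / 0.32686 ≈ 0.712
P(port scan | evidence) ≈ 0.0416 / 0.32686 ≈ 0.127
P(lateral movement | evidence) ≈ 0.052668 / 0.32686 ≈ 0.161
The largest is 0.712, so DNS tunneling is most probable.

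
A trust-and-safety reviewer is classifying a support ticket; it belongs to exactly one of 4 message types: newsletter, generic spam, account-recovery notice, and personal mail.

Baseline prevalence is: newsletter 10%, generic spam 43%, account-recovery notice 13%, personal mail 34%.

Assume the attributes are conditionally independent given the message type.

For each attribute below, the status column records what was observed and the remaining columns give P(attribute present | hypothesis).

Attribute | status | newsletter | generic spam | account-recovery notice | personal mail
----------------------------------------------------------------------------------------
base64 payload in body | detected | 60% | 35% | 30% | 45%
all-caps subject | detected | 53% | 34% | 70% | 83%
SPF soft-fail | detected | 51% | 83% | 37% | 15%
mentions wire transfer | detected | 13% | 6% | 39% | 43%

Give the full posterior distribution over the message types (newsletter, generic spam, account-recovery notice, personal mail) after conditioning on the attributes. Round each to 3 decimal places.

0.126, 0.152, 0.235, 0.488

By Bayes' rule with conditional independence, the unnormalized weight for each hypothesis is prior × ∏ likelihoods:
  newsletter: 0.10 × 0.60 × 0.53 × 0.51 × 0.13 = 0.0021083
  generic spam: 0.43 × 0.35 × 0.34 × 0.83 × 0.06 = 0.0025483
  account-recovery notice: 0.13 × 0.30 × 0.70 × 0.37 × 0.39 = 0.0039394
  personal mail: 0.34 × 0.45 × 0.83 × 0.15 × 0.43 = 0.0081909
The unnormalized weights sum to 0.016787.
P(newsletter | evidence) = 0.0021083 / 0.016787 ≈ 0.126
P(generic spam | evidence) = 0.0025483 / 0.016787 ≈ 0.152
P(account-recovery notice | evidence) = 0.0039394 / 0.016787 ≈ 0.235
P(personal mail | evidence) = 0.0081909 / 0.016787 ≈ 0.488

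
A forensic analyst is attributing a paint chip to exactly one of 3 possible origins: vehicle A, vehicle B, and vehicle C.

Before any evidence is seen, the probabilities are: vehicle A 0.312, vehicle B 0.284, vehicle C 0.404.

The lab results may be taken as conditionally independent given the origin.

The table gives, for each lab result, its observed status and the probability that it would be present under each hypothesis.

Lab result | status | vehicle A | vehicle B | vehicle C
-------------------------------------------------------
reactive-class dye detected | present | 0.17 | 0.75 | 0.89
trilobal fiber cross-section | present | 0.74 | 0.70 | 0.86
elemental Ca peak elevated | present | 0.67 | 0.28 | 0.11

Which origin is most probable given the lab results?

By Bayes' rule with conditional independence, the unnormalized weight for each hypothesis is prior × ∏ likelihoods:
  vehicle A: 0.312 × 0.17 × 0.74 × 0.67 = 0.026297
  vehicle B: 0.284 × 0.75 × 0.70 × 0.28 = 0.041748
  vehicle C: 0.404 × 0.89 × 0.86 × 0.11 = 0.034014
Marginal likelihood of the evidence = 0.10206.
P(vehicle A | evidence) ≈ 0.026297 / 0.10206 ≈ 0.258
P(vehicle B | evidence) ≈ 0.041748 / 0.10206 ≈ 0.409
P(vehicle C | evidence) ≈ 0.034014 / 0.10206 ≈ 0.333
The largest is 0.409, so vehicle B is most probable.

vehicle B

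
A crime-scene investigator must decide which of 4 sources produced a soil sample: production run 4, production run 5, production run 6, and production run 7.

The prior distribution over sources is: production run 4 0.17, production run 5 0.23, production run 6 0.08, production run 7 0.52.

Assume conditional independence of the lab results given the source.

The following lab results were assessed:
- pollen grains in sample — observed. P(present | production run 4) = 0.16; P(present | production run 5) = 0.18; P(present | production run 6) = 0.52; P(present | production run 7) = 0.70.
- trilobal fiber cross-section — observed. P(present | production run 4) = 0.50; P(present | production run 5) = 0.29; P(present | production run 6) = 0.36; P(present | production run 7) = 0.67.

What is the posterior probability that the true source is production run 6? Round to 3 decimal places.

0.053

Multiply each prior by the joint likelihood of the lab result pattern:
  production run 4: 0.17 × 0.16 × 0.50 = 0.0136
  production run 5: 0.23 × 0.18 × 0.29 = 0.012006
  production run 6: 0.08 × 0.52 × 0.36 = 0.014976
  production run 7: 0.52 × 0.70 × 0.67 = 0.24388
Normalizing constant Z = 0.0136 + 0.012006 + 0.014976 + 0.24388 = 0.28446.
P(production run 6 | evidence) = 0.014976 / 0.28446 ≈ 0.053.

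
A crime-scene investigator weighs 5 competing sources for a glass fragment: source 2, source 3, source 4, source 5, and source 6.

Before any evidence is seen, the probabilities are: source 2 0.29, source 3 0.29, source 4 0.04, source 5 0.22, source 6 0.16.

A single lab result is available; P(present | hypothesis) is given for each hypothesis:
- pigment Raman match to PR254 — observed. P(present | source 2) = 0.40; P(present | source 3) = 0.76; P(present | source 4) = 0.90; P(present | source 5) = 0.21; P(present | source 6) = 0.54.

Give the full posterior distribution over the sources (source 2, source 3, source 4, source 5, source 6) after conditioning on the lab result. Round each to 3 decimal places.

By Bayes' rule, the unnormalized weight for each hypothesis is prior × likelihood:
  source 2: 0.29 × 0.40 = 0.116
  source 3: 0.29 × 0.76 = 0.2204
  source 4: 0.04 × 0.90 = 0.036
  source 5: 0.22 × 0.21 = 0.0462
  source 6: 0.16 × 0.54 = 0.0864
The unnormalized weights sum to 0.505.
P(source 2 | evidence) = 0.116 / 0.505 ≈ 0.230
P(source 3 | evidence) = 0.2204 / 0.505 ≈ 0.436
P(source 4 | evidence) = 0.036 / 0.505 ≈ 0.071
P(source 5 | evidence) = 0.0462 / 0.505 ≈ 0.091
P(source 6 | evidence) = 0.0864 / 0.505 ≈ 0.171

0.230, 0.436, 0.071, 0.091, 0.171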